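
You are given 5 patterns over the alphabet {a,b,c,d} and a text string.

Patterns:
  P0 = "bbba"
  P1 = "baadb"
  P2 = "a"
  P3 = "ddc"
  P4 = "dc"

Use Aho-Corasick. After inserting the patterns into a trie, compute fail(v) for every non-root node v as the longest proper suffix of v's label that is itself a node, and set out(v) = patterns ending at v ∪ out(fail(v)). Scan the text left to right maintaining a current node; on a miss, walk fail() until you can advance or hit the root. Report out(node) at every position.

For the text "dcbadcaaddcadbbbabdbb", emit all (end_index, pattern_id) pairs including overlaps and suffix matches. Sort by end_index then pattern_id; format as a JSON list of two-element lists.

Construct AC machine:
Trie nodes:
  0='ε' goto a→9 b→1 d→10
  1='b' goto a→5 b→2
  2='bb' goto b→3
  3='bbb' goto a→4
  4='bbba' goto ·  ←P0
  5='ba' goto a→6
  6='baa' goto d→7
  7='baad' goto b→8
  8='baadb' goto ·  ←P1
  9='a' goto ·  ←P2
  10='d' goto c→13 d→11
  11='dd' goto c→12
  12='ddc' goto ·  ←P3
  13='dc' goto ·  ←P4

Failure links (BFS by depth):
  fail(1) 'b': from fail(0)=0 chase 'b': 0 ⇒ 0;  out=∅∪out(0)=∅
  fail(9) 'a': from fail(0)=0 chase 'a': 0 ⇒ 0;  out={2}∪out(0)={2}
  fail(10) 'd': from fail(0)=0 chase 'd': 0 ⇒ 0;  out=∅∪out(0)=∅
  fail(2) 'bb': from fail(1)=0 chase 'b': 0 ⇒ 1;  out=∅∪out(1)=∅
  fail(5) 'ba': from fail(1)=0 chase 'a': 0 ⇒ 9;  out=∅∪out(9)={2}
  fail(11) 'dd': from fail(10)=0 chase 'd': 0 ⇒ 10;  out=∅∪out(10)=∅
  fail(13) 'dc': from fail(10)=0 chase 'c': 0 ⇒ 0;  out={4}∪out(0)={4}
  fail(3) 'bbb': from fail(2)=1 chase 'b': 1 ⇒ 2;  out=∅∪out(2)=∅
  fail(6) 'baa': from fail(5)=9 chase 'a': 9→0 ⇒ 9;  out=∅∪out(9)={2}
  fail(12) 'ddc': from fail(11)=10 chase 'c': 10 ⇒ 13;  out={3}∪out(13)={3,4}
  fail(4) 'bbba': from fail(3)=2 chase 'a': 2→1 ⇒ 5;  out={0}∪out(5)={0,2}
  fail(7) 'baad': from fail(6)=9 chase 'd': 9→0 ⇒ 10;  out=∅∪out(10)=∅
  fail(8) 'baadb': from fail(7)=10 chase 'b': 10→0 ⇒ 1;  out={1}∪out(1)={1}

Scan:
i=0 'd': node 0→10
i=1 'c': node 10→13  → match P4@[0:1]
i=2 'b': node 13→1 (via fail)
i=3 'a': node 1→5  → match P2@[3:3]
i=4 'd': node 5→10 (via fail)
i=5 'c': node 10→13  → match P4@[4:5]
i=6 'a': node 13→9 (via fail)  → match P2@[6:6]
i=7 'a': node 9→9 (via fail)  → match P2@[7:7]
i=8 'd': node 9→10 (via fail)
i=9 'd': node 10→11
i=10 'c': node 11→12  → match P3@[8:10],P4@[9:10]
i=11 'a': node 12→9 (via fail)  → match P2@[11:11]
i=12 'd': node 9→10 (via fail)
i=13 'b': node 10→1 (via fail)
i=14 'b': node 1→2
i=15 'b': node 2→3
i=16 'a': node 3→4  → match P0@[13:16],P2@[16:16]
i=17 'b': node 4→1 (via fail)
i=18 'd': node 1→10 (via fail)
i=19 'b': node 10→1 (via fail)
i=20 'b': node 1→2

Result: [[1,4],[3,2],[5,4],[6,2],[7,2],[10,3],[10,4],[11,2],[16,0],[16,2]]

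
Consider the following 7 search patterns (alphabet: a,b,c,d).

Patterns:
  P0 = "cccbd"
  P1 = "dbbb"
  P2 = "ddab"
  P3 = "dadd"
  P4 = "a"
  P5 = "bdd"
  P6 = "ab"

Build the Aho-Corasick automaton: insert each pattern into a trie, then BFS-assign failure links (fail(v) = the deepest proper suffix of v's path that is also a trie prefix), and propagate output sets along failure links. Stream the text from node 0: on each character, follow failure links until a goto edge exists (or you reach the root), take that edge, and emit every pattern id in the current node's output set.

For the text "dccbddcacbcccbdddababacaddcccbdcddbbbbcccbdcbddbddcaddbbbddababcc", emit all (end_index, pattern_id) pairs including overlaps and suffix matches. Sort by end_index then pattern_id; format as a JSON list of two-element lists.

Build:
Trie nodes:
  n0 'ε': a→16 b→17 c→1 d→6
  n1 'c': c→2
  n2 'cc': c→3
  n3 'ccc': b→4
  n4 'cccb': d→5
  n5 'cccbd': ·  ←P0
  n6 'd': a→13 b→7 d→10
  n7 'db': b→8
  n8 'dbb': b→9
  n9 'dbbb': ·  ←P1
  n10 'dd': a→11
  n11 'dda': b→12
  n12 'ddab': ·  ←P2
  n13 'da': d→14
  n14 'dad': d→15
  n15 'dadd': ·  ←P3
  n16 'a': b→20  ←P4
  n17 'b': d→18
  n18 'bd': d→19
  n19 'bdd': ·  ←P5
  n20 'ab': ·  ←P6

Failure links (BFS by depth):
  fail(1) 'c': from fail(0)=0 chase 'c': 0 ⇒ 0;  out=∅∪out(0)=∅
  fail(6) 'd': from fail(0)=0 chase 'd': 0 ⇒ 0;  out=∅∪out(0)=∅
  fail(16) 'a': from fail(0)=0 chase 'a': 0 ⇒ 0;  out={4}∪out(0)={4}
  fail(17) 'b': from fail(0)=0 chase 'b': 0 ⇒ 0;  out=∅∪out(0)=∅
  fail(2) 'cc': from fail(1)=0 chase 'c': 0 ⇒ 1;  out=∅∪out(1)=∅
  fail(7) 'db': from fail(6)=0 chase 'b': 0 ⇒ 17;  out=∅∪out(17)=∅
  fail(10) 'dd': from fail(6)=0 chase 'd': 0 ⇒ 6;  out=∅∪out(6)=∅
  fail(13) 'da': from fail(6)=0 chase 'a': 0 ⇒ 16;  out=∅∪out(16)={4}
  fail(18) 'bd': from fail(17)=0 chase 'd': 0 ⇒ 6;  out=∅∪out(6)=∅
  fail(20) 'ab': from fail(16)=0 chase 'b': 0 ⇒ 17;  out={6}∪out(17)={6}
  fail(3) 'ccc': from fail(2)=1 chase 'c': 1 ⇒ 2;  out=∅∪out(2)=∅
  fail(8) 'dbb': from fail(7)=17 chase 'b': 17→0 ⇒ 17;  out=∅∪out(17)=∅
  fail(11) 'dda': from fail(10)=6 chase 'a': 6 ⇒ 13;  out=∅∪out(13)={4}
  fail(14) 'dad': from fail(13)=16 chase 'd': 16→0 ⇒ 6;  out=∅∪out(6)=∅
  fail(19) 'bdd': from fail(18)=6 chase 'd': 6 ⇒ 10;  out={5}∪out(10)={5}
  fail(4) 'cccb': from fail(3)=2 chase 'b': 2→1→0 ⇒ 17;  out=∅∪out(17)=∅
  fail(9) 'dbbb': from fail(8)=17 chase 'b': 17→0 ⇒ 17;  out={1}∪out(17)={1}
  fail(12) 'ddab': from fail(11)=13 chase 'b': 13→16 ⇒ 20;  out={2}∪out(20)={2,6}
  fail(15) 'dadd': from fail(14)=6 chase 'd': 6 ⇒ 10;  out={3}∪out(10)={3}
  fail(5) 'cccbd': from fail(4)=17 chase 'd': 17 ⇒ 18;  out={0}∪out(18)={0}

Text stream:
i=0 'd': node 0→6
i=1 'c': node 6→1 (fail-walked)
i=2 'c': node 1→2
i=3 'b': node 2→17 (fail-walked)
i=4 'd': node 17→18
i=5 'd': node 18→19  emit P5@[3:5]
i=6 'c': node 19→1 (fail-walked)
i=7 'a': node 1→16 (fail-walked)  emit P4@[7:7]
i=8 'c': node 16→1 (fail-walked)
i=9 'b': node 1→17 (fail-walked)
i=10 'c': node 17→1 (fail-walked)
i=11 'c': node 1→2
i=12 'c': node 2→3
i=13 'b': node 3→4
i=14 'd': node 4→5  emit P0@[10:14]
i=15 'd': node 5→19 (fail-walked)  emit P5@[13:15]
i=16 'd': node 19→10 (fail-walked)
i=17 'a': node 10→11  emit P4@[17:17]
i=18 'b': node 11→12  emit P2@[15:18],P6@[17:18]
i=19 'a': node 12→16 (fail-walked)  emit P4@[19:19]
i=20 'b': node 16→20  emit P6@[19:20]
i=21 'a': node 20→16 (fail-walked)  emit P4@[21:21]
i=22 'c': node 16→1 (fail-walked)
i=23 'a': node 1→16 (fail-walked)  emit P4@[23:23]
i=24 'd': node 16→6 (fail-walked)
i=25 'd': node 6→10
i=26 'c': node 10→1 (fail-walked)
i=27 'c': node 1→2
i=28 'c': node 2→3
i=29 'b': node 3→4
i=30 'd': node 4→5  emit P0@[26:30]
i=31 'c': node 5→1 (fail-walked)
i=32 'd': node 1→6 (fail-walked)
i=33 'd': node 6→10
i=34 'b': node 10→7 (fail-walked)
i=35 'b': node 7→8
i=36 'b': node 8→9  emit P1@[33:36]
i=37 'b': node 9→17 (fail-walked)
i=38 'c': node 17→1 (fail-walked)
i=39 'c': node 1→2
i=40 'c': node 2→3
i=41 'b': node 3→4
i=42 'd': node 4→5  emit P0@[38:42]
i=43 'c': node 5→1 (fail-walked)
i=44 'b': node 1→17 (fail-walked)
i=45 'd': node 17→18
i=46 'd': node 18→19  emit P5@[44:46]
i=47 'b': node 19→7 (fail-walked)
i=48 'd': node 7→18 (fail-walked)
i=49 'd': node 18→19  emit P5@[47:49]
i=50 'c': node 19→1 (fail-walked)
i=51 'a': node 1→16 (fail-walked)  emit P4@[51:51]
i=52 'd': node 16→6 (fail-walked)
i=53 'd': node 6→10
i=54 'b': node 10→7 (fail-walked)
i=55 'b': node 7→8
i=56 'b': node 8→9  emit P1@[53:56]
i=57 'd': node 9→18 (fail-walked)
i=58 'd': node 18→19  emit P5@[56:58]
i=59 'a': node 19→11 (fail-walked)  emit P4@[59:59]
i=60 'b': node 11→12  emit P2@[57:60],P6@[59:60]
i=61 'a': node 12→16 (fail-walked)  emit P4@[61:61]
i=62 'b': node 16→20  emit P6@[61:62]
i=63 'c': node 20→1 (fail-walked)
i=64 'c': node 1→2

Matches: [[5,5],[7,4],[14,0],[15,5],[17,4],[18,2],[18,6],[19,4],[20,6],[21,4],[23,4],[30,0],[36,1],[42,0],[46,5],[49,5],[51,4],[56,1],[58,5],[59,4],[60,2],[60,6],[61,4],[62,6]]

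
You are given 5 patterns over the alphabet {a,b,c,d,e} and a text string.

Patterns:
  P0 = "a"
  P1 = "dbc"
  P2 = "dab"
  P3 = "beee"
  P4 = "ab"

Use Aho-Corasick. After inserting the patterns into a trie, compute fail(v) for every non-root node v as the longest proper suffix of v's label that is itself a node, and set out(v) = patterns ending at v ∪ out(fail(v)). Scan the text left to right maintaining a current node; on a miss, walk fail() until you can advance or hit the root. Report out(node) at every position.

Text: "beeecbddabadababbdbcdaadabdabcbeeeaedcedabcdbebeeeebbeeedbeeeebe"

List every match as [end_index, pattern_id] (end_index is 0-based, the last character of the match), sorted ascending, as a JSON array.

Construct AC machine:
Trie nodes:
  n0 'ε': a→1 b→7 d→2
  n1 'a': b→11  [P0 ends]
  n2 'd': a→5 b→3
  n3 'db': c→4
  n4 'dbc': ·  [P1 ends]
  n5 'da': b→6
  n6 'dab': ·  [P2 ends]
  n7 'b': e→8
  n8 'be': e→9
  n9 'bee': e→10
  n10 'beee': ·  [P3 ends]
  n11 'ab': ·  [P4 ends]

Failure links (BFS by depth):
  fail(1) 'a': from fail(0)=0 chase 'a': 0 ⇒ 0;  out={0}∪out(0)={0}
  fail(2) 'd': from fail(0)=0 chase 'd': 0 ⇒ 0;  out=∅∪out(0)=∅
  fail(7) 'b': from fail(0)=0 chase 'b': 0 ⇒ 0;  out=∅∪out(0)=∅
  fail(3) 'db': from fail(2)=0 chase 'b': 0 ⇒ 7;  out=∅∪out(7)=∅
  fail(5) 'da': from fail(2)=0 chase 'a': 0 ⇒ 1;  out=∅∪out(1)={0}
  fail(8) 'be': from fail(7)=0 chase 'e': 0 ⇒ 0;  out=∅∪out(0)=∅
  fail(11) 'ab': from fail(1)=0 chase 'b': 0 ⇒ 7;  out={4}∪out(7)={4}
  fail(4) 'dbc': from fail(3)=7 chase 'c': 7→0 ⇒ 0;  out={1}∪out(0)={1}
  fail(6) 'dab': from fail(5)=1 chase 'b': 1 ⇒ 11;  out={2}∪out(11)={2,4}
  fail(9) 'bee': from fail(8)=0 chase 'e': 0 ⇒ 0;  out=∅∪out(0)=∅
  fail(10) 'beee': from fail(9)=0 chase 'e': 0 ⇒ 0;  out={3}∪out(0)={3}

Run:
[0] read 'b'  n0⇒n7
[1] read 'e'  n7⇒n8
[2] read 'e'  n8⇒n9
[3] read 'e'  n9⇒n10  → match P3@[0:3]
[4] read 'c'  n10⇒n0 (fail-walked)
[5] read 'b'  n0⇒n7
[6] read 'd'  n7⇒n2 (fail-walked)
[7] read 'd'  n2⇒n2 (fail-walked)
[8] read 'a'  n2⇒n5  → match P0@[8:8]
[9] read 'b'  n5⇒n6  → match P2@[7:9],P4@[8:9]
[10] read 'a'  n6⇒n1 (fail-walked)  → match P0@[10:10]
[11] read 'd'  n1⇒n2 (fail-walked)
[12] read 'a'  n2⇒n5  → match P0@[12:12]
[13] read 'b'  n5⇒n6  → match P2@[11:13],P4@[12:13]
[14] read 'a'  n6⇒n1 (fail-walked)  → match P0@[14:14]
[15] read 'b'  n1⇒n11  → match P4@[14:15]
[16] read 'b'  n11⇒n7 (fail-walked)
[17] read 'd'  n7⇒n2 (fail-walked)
[18] read 'b'  n2⇒n3
[19] read 'c'  n3⇒n4  → match P1@[17:19]
[20] read 'd'  n4⇒n2 (fail-walked)
[21] read 'a'  n2⇒n5  → match P0@[21:21]
[22] read 'a'  n5⇒n1 (fail-walked)  → match P0@[22:22]
[23] read 'd'  n1⇒n2 (fail-walked)
[24] read 'a'  n2⇒n5  → match P0@[24:24]
[25] read 'b'  n5⇒n6  → match P2@[23:25],P4@[24:25]
[26] read 'd'  n6⇒n2 (fail-walked)
[27] read 'a'  n2⇒n5  → match P0@[27:27]
[28] read 'b'  n5⇒n6  → match P2@[26:28],P4@[27:28]
[29] read 'c'  n6⇒n0 (fail-walked)
[30] read 'b'  n0⇒n7
[31] read 'e'  n7⇒n8
[32] read 'e'  n8⇒n9
[33] read 'e'  n9⇒n10  → match P3@[30:33]
[34] read 'a'  n10⇒n1 (fail-walked)  → match P0@[34:34]
[35] read 'e'  n1⇒n0 (fail-walked)
[36] read 'd'  n0⇒n2
[37] read 'c'  n2⇒n0 (fail-walked)
[38] read 'e'  n0⇒n0
[39] read 'd'  n0⇒n2
[40] read 'a'  n2⇒n5  → match P0@[40:40]
[41] read 'b'  n5⇒n6  → match P2@[39:41],P4@[40:41]
[42] read 'c'  n6⇒n0 (fail-walked)
[43] read 'd'  n0⇒n2
[44] read 'b'  n2⇒n3
[45] read 'e'  n3⇒n8 (fail-walked)
[46] read 'b'  n8⇒n7 (fail-walked)
[47] read 'e'  n7⇒n8
[48] read 'e'  n8⇒n9
[49] read 'e'  n9⇒n10  → match P3@[46:49]
[50] read 'e'  n10⇒n0 (fail-walked)
[51] read 'b'  n0⇒n7
[52] read 'b'  n7⇒n7 (fail-walked)
[53] read 'e'  n7⇒n8
[54] read 'e'  n8⇒n9
[55] read 'e'  n9⇒n10  → match P3@[52:55]
[56] read 'd'  n10⇒n2 (fail-walked)
[57] read 'b'  n2⇒n3
[58] read 'e'  n3⇒n8 (fail-walked)
[59] read 'e'  n8⇒n9
[60] read 'e'  n9⇒n10  → match P3@[57:60]
[61] read 'e'  n10⇒n0 (fail-walked)
[62] read 'b'  n0⇒n7
[63] read 'e'  n7⇒n8

Matches: [[3,3],[8,0],[9,2],[9,4],[10,0],[12,0],[13,2],[13,4],[14,0],[15,4],[19,1],[21,0],[22,0],[24,0],[25,2],[25,4],[27,0],[28,2],[28,4],[33,3],[34,0],[40,0],[41,2],[41,4],[49,3],[55,3],[60,3]]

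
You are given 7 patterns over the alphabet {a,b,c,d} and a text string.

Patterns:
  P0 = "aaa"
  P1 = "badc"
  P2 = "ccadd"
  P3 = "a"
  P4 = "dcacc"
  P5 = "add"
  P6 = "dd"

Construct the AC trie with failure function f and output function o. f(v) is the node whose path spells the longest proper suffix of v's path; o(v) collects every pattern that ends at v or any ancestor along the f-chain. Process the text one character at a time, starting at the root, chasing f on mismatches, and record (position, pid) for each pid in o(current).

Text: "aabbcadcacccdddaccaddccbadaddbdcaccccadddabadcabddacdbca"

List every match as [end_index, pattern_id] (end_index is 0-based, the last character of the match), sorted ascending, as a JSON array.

Build:
Trie nodes:
  0='ε' goto a→1 b→4 c→8 d→13
  1='a' goto a→2 d→18  [P3 ends]
  2='aa' goto a→3
  3='aaa' goto ·  [P0 ends]
  4='b' goto a→5
  5='ba' goto d→6
  6='bad' goto c→7
  7='badc' goto ·  [P1 ends]
  8='c' goto c→9
  9='cc' goto a→10
  10='cca' goto d→11
  11='ccad' goto d→12
  12='ccadd' goto ·  [P2 ends]
  13='d' goto c→14 d→20
  14='dc' goto a→15
  15='dca' goto c→16
  16='dcac' goto c→17
  17='dcacc' goto ·  [P4 ends]
  18='ad' goto d→19
  19='add' goto ·  [P5 ends]
  20='dd' goto ·  [P6 ends]

Failure links (BFS by depth):
  fail(1) 'a': from fail(0)=0 chase 'a': 0 ⇒ 0;  out={3}∪out(0)={3}
  fail(4) 'b': from fail(0)=0 chase 'b': 0 ⇒ 0;  out=∅∪out(0)=∅
  fail(8) 'c': from fail(0)=0 chase 'c': 0 ⇒ 0;  out=∅∪out(0)=∅
  fail(13) 'd': from fail(0)=0 chase 'd': 0 ⇒ 0;  out=∅∪out(0)=∅
  fail(2) 'aa': from fail(1)=0 chase 'a': 0 ⇒ 1;  out=∅∪out(1)={3}
  fail(5) 'ba': from fail(4)=0 chase 'a': 0 ⇒ 1;  out=∅∪out(1)={3}
  fail(9) 'cc': from fail(8)=0 chase 'c': 0 ⇒ 8;  out=∅∪out(8)=∅
  fail(14) 'dc': from fail(13)=0 chase 'c': 0 ⇒ 8;  out=∅∪out(8)=∅
  fail(18) 'ad': from fail(1)=0 chase 'd': 0 ⇒ 13;  out=∅∪out(13)=∅
  fail(20) 'dd': from fail(13)=0 chase 'd': 0 ⇒ 13;  out={6}∪out(13)={6}
  fail(3) 'aaa': from fail(2)=1 chase 'a': 1 ⇒ 2;  out={0}∪out(2)={0,3}
  fail(6) 'bad': from fail(5)=1 chase 'd': 1 ⇒ 18;  out=∅∪out(18)=∅
  fail(10) 'cca': from fail(9)=8 chase 'a': 8→0 ⇒ 1;  out=∅∪out(1)={3}
  fail(15) 'dca': from fail(14)=8 chase 'a': 8→0 ⇒ 1;  out=∅∪out(1)={3}
  fail(19) 'add': from fail(18)=13 chase 'd': 13 ⇒ 20;  out={5}∪out(20)={5,6}
  fail(7) 'badc': from fail(6)=18 chase 'c': 18→13 ⇒ 14;  out={1}∪out(14)={1}
  fail(11) 'ccad': from fail(10)=1 chase 'd': 1 ⇒ 18;  out=∅∪out(18)=∅
  fail(16) 'dcac': from fail(15)=1 chase 'c': 1→0 ⇒ 8;  out=∅∪out(8)=∅
  fail(12) 'ccadd': from fail(11)=18 chase 'd': 18 ⇒ 19;  out={2}∪out(19)={2,5,6}
  fail(17) 'dcacc': from fail(16)=8 chase 'c': 8 ⇒ 9;  out={4}∪out(9)={4}

Text stream:
[0] read 'a'  n0⇒n1  ** P3@[0:0]
[1] read 'a'  n1⇒n2  ** P3@[1:1]
[2] read 'b'  n2⇒n4 ·f
[3] read 'b'  n4⇒n4 ·f
[4] read 'c'  n4⇒n8 ·f
[5] read 'a'  n8⇒n1 ·f  ** P3@[5:5]
[6] read 'd'  n1⇒n18
[7] read 'c'  n18⇒n14 ·f
[8] read 'a'  n14⇒n15  ** P3@[8:8]
[9] read 'c'  n15⇒n16
[10] read 'c'  n16⇒n17  ** P4@[6:10]
[11] read 'c'  n17⇒n9 ·f
[12] read 'd'  n9⇒n13 ·f
[13] read 'd'  n13⇒n20  ** P6@[12:13]
[14] read 'd'  n20⇒n20 ·f  ** P6@[13:14]
[15] read 'a'  n20⇒n1 ·f  ** P3@[15:15]
[16] read 'c'  n1⇒n8 ·f
[17] read 'c'  n8⇒n9
[18] read 'a'  n9⇒n10  ** P3@[18:18]
[19] read 'd'  n10⇒n11
[20] read 'd'  n11⇒n12  ** P2@[16:20],P5@[18:20],P6@[19:20]
[21] read 'c'  n12⇒n14 ·f
[22] read 'c'  n14⇒n9 ·f
[23] read 'b'  n9⇒n4 ·f
[24] read 'a'  n4⇒n5  ** P3@[24:24]
[25] read 'd'  n5⇒n6
[26] read 'a'  n6⇒n1 ·f  ** P3@[26:26]
[27] read 'd'  n1⇒n18
[28] read 'd'  n18⇒n19  ** P5@[26:28],P6@[27:28]
[29] read 'b'  n19⇒n4 ·f
[30] read 'd'  n4⇒n13 ·f
[31] read 'c'  n13⇒n14
[32] read 'a'  n14⇒n15  ** P3@[32:32]
[33] read 'c'  n15⇒n16
[34] read 'c'  n16⇒n17  ** P4@[30:34]
[35] read 'c'  n17⇒n9 ·f
[36] read 'c'  n9⇒n9 ·f
[37] read 'a'  n9⇒n10  ** P3@[37:37]
[38] read 'd'  n10⇒n11
[39] read 'd'  n11⇒n12  ** P2@[35:39],P5@[37:39],P6@[38:39]
[40] read 'd'  n12⇒n20 ·f  ** P6@[39:40]
[41] read 'a'  n20⇒n1 ·f  ** P3@[41:41]
[42] read 'b'  n1⇒n4 ·f
[43] read 'a'  n4⇒n5  ** P3@[43:43]
[44] read 'd'  n5⇒n6
[45] read 'c'  n6⇒n7  ** P1@[42:45]
[46] read 'a'  n7⇒n15 ·f  ** P3@[46:46]
[47] read 'b'  n15⇒n4 ·f
[48] read 'd'  n4⇒n13 ·f
[49] read 'd'  n13⇒n20  ** P6@[48:49]
[50] read 'a'  n20⇒n1 ·f  ** P3@[50:50]
[51] read 'c'  n1⇒n8 ·f
[52] read 'd'  n8⇒n13 ·f
[53] read 'b'  n13⇒n4 ·f
[54] read 'c'  n4⇒n8 ·f
[55] read 'a'  n8⇒n1 ·f  ** P3@[55:55]

All matches (sorted): [[0,3],[1,3],[5,3],[8,3],[10,4],[13,6],[14,6],[15,3],[18,3],[20,2],[20,5],[20,6],[24,3],[26,3],[28,5],[28,6],[32,3],[34,4],[37,3],[39,2],[39,5],[39,6],[40,6],[41,3],[43,3],[45,1],[46,3],[49,6],[50,3],[55,3]]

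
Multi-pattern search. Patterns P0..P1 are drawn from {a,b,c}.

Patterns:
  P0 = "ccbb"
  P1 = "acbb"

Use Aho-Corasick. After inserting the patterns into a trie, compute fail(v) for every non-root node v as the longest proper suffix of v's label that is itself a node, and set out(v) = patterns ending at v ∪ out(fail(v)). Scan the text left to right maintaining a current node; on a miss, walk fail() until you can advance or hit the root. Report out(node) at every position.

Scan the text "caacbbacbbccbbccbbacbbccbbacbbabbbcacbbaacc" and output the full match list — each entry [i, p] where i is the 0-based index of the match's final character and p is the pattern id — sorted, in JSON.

Build:
Trie nodes:
  0='ε' goto a→5 c→1
  1='c' goto c→2
  2='cc' goto b→3
  3='ccb' goto b→4
  4='ccbb' goto ·  [P0 ends]
  5='a' goto c→6
  6='ac' goto b→7
  7='acb' goto b→8
  8='acbb' goto ·  [P1 ends]

BFS fail/out derivation:
  fail(1) 'c': from fail(0)=0 chase 'c': 0 ⇒ 0;  out=∅∪out(0)=∅
  fail(5) 'a': from fail(0)=0 chase 'a': 0 ⇒ 0;  out=∅∪out(0)=∅
  fail(2) 'cc': from fail(1)=0 chase 'c': 0 ⇒ 1;  out=∅∪out(1)=∅
  fail(6) 'ac': from fail(5)=0 chase 'c': 0 ⇒ 1;  out=∅∪out(1)=∅
  fail(3) 'ccb': from fail(2)=1 chase 'b': 1→0 ⇒ 0;  out=∅∪out(0)=∅
  fail(7) 'acb': from fail(6)=1 chase 'b': 1→0 ⇒ 0;  out=∅∪out(0)=∅
  fail(4) 'ccbb': from fail(3)=0 chase 'b': 0 ⇒ 0;  out={0}∪out(0)={0}
  fail(8) 'acbb': from fail(7)=0 chase 'b': 0 ⇒ 0;  out={1}∪out(0)={1}

Run:
[0] read 'c'  n0⇒n1
[1] read 'a'  n1⇒n5 (fail-walked)
[2] read 'a'  n5⇒n5 (fail-walked)
[3] read 'c'  n5⇒n6
[4] read 'b'  n6⇒n7
[5] read 'b'  n7⇒n8  emit P1@[2:5]
[6] read 'a'  n8⇒n5 (fail-walked)
[7] read 'c'  n5⇒n6
[8] read 'b'  n6⇒n7
[9] read 'b'  n7⇒n8  emit P1@[6:9]
[10] read 'c'  n8⇒n1 (fail-walked)
[11] read 'c'  n1⇒n2
[12] read 'b'  n2⇒n3
[13] read 'b'  n3⇒n4  emit P0@[10:13]
[14] read 'c'  n4⇒n1 (fail-walked)
[15] read 'c'  n1⇒n2
[16] read 'b'  n2⇒n3
[17] read 'b'  n3⇒n4  emit P0@[14:17]
[18] read 'a'  n4⇒n5 (fail-walked)
[19] read 'c'  n5⇒n6
[20] read 'b'  n6⇒n7
[21] read 'b'  n7⇒n8  emit P1@[18:21]
[22] read 'c'  n8⇒n1 (fail-walked)
[23] read 'c'  n1⇒n2
[24] read 'b'  n2⇒n3
[25] read 'b'  n3⇒n4  emit P0@[22:25]
[26] read 'a'  n4⇒n5 (fail-walked)
[27] read 'c'  n5⇒n6
[28] read 'b'  n6⇒n7
[29] read 'b'  n7⇒n8  emit P1@[26:29]
[30] read 'a'  n8⇒n5 (fail-walked)
[31] read 'b'  n5⇒n0 (fail-walked)
[32] read 'b'  n0⇒n0
[33] read 'b'  n0⇒n0
[34] read 'c'  n0⇒n1
[35] read 'a'  n1⇒n5 (fail-walked)
[36] read 'c'  n5⇒n6
[37] read 'b'  n6⇒n7
[38] read 'b'  n7⇒n8  emit P1@[35:38]
[39] read 'a'  n8⇒n5 (fail-walked)
[40] read 'a'  n5⇒n5 (fail-walked)
[41] read 'c'  n5⇒n6
[42] read 'c'  n6⇒n2 (fail-walked)

Result: [[5,1],[9,1],[13,0],[17,0],[21,1],[25,0],[29,1],[38,1]]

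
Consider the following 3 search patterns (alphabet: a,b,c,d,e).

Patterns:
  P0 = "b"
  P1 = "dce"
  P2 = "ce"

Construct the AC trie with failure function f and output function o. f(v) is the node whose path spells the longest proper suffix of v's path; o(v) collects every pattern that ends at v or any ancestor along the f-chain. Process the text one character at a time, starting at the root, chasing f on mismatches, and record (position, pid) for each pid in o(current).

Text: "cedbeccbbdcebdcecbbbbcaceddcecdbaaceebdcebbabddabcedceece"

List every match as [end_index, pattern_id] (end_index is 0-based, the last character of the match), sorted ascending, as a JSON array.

Construct AC machine:
Trie (insert patterns):
  n0 'ε': b→1 c→5 d→2
  n1 'b': ·  [P0 ends]
  n2 'd': c→3
  n3 'dc': e→4
  n4 'dce': ·  [P1 ends]
  n5 'c': e→6
  n6 'ce': ·  [P2 ends]

BFS fail/out derivation:
  n1('b'): parent n0 fail=0; on 'b' 0 → fail=0;  out {0}∪∅={0}
  n2('d'): parent n0 fail=0; on 'd' 0 → fail=0;  out ∅∪∅=∅
  n5('c'): parent n0 fail=0; on 'c' 0 → fail=0;  out ∅∪∅=∅
  n3('dc'): parent n2 fail=0; on 'c' 0 → fail=5;  out ∅∪∅=∅
  n6('ce'): parent n5 fail=0; on 'e' 0 → fail=0;  out {2}∪∅={2}
  n4('dce'): parent n3 fail=5; on 'e' 5 → fail=6;  out {1}∪{2}={1,2}

Run:
pos 0 'c': at 5
pos 1 'e': at 6  ** P2@[0:1]
pos 2 'd': at 2 (via fail)
pos 3 'b': at 1 (via fail)  ** P0@[3:3]
pos 4 'e': at 0 (via fail)
pos 5 'c': at 5
pos 6 'c': at 5 (via fail)
pos 7 'b': at 1 (via fail)  ** P0@[7:7]
pos 8 'b': at 1 (via fail)  ** P0@[8:8]
pos 9 'd': at 2 (via fail)
pos 10 'c': at 3
pos 11 'e': at 4  ** P1@[9:11],P2@[10:11]
pos 12 'b': at 1 (via fail)  ** P0@[12:12]
pos 13 'd': at 2 (via fail)
pos 14 'c': at 3
pos 15 'e': at 4  ** P1@[13:15],P2@[14:15]
pos 16 'c': at 5 (via fail)
pos 17 'b': at 1 (via fail)  ** P0@[17:17]
pos 18 'b': at 1 (via fail)  ** P0@[18:18]
pos 19 'b': at 1 (via fail)  ** P0@[19:19]
pos 20 'b': at 1 (via fail)  ** P0@[20:20]
pos 21 'c': at 5 (via fail)
pos 22 'a': at 0 (via fail)
pos 23 'c': at 5
pos 24 'e': at 6  ** P2@[23:24]
pos 25 'd': at 2 (via fail)
pos 26 'd': at 2 (via fail)
pos 27 'c': at 3
pos 28 'e': at 4  ** P1@[26:28],P2@[27:28]
pos 29 'c': at 5 (via fail)
pos 30 'd': at 2 (via fail)
pos 31 'b': at 1 (via fail)  ** P0@[31:31]
pos 32 'a': at 0 (via fail)
pos 33 'a': at 0
pos 34 'c': at 5
pos 35 'e': at 6  ** P2@[34:35]
pos 36 'e': at 0 (via fail)
pos 37 'b': at 1  ** P0@[37:37]
pos 38 'd': at 2 (via fail)
pos 39 'c': at 3
pos 40 'e': at 4  ** P1@[38:40],P2@[39:40]
pos 41 'b': at 1 (via fail)  ** P0@[41:41]
pos 42 'b': at 1 (via fail)  ** P0@[42:42]
pos 43 'a': at 0 (via fail)
pos 44 'b': at 1  ** P0@[44:44]
pos 45 'd': at 2 (via fail)
pos 46 'd': at 2 (via fail)
pos 47 'a': at 0 (via fail)
pos 48 'b': at 1  ** P0@[48:48]
pos 49 'c': at 5 (via fail)
pos 50 'e': at 6  ** P2@[49:50]
pos 51 'd': at 2 (via fail)
pos 52 'c': at 3
pos 53 'e': at 4  ** P1@[51:53],P2@[52:53]
pos 54 'e': at 0 (via fail)
pos 55 'c': at 5
pos 56 'e': at 6  ** P2@[55:56]

Result: [[1,2],[3,0],[7,0],[8,0],[11,1],[11,2],[12,0],[15,1],[15,2],[17,0],[18,0],[19,0],[20,0],[24,2],[28,1],[28,2],[31,0],[35,2],[37,0],[40,1],[40,2],[41,0],[42,0],[44,0],[48,0],[50,2],[53,1],[53,2],[56,2]]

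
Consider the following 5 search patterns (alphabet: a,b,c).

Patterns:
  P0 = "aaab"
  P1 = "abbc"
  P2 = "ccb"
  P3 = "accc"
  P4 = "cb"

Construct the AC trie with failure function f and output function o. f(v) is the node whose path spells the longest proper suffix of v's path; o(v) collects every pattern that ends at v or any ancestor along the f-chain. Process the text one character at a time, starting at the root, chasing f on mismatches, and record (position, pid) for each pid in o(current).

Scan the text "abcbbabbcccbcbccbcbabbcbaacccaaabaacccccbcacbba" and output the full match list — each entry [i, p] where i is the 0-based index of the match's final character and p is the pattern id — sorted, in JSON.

Construct AC machine:
Trie (insert patterns):
  n0 'ε': a→1 c→8
  n1 'a': a→2 b→5 c→11
  n2 'aa': a→3
  n3 'aaa': b→4
  n4 'aaab': ·  [P0 ends]
  n5 'ab': b→6
  n6 'abb': c→7
  n7 'abbc': ·  [P1 ends]
  n8 'c': b→14 c→9
  n9 'cc': b→10
  n10 'ccb': ·  [P2 ends]
  n11 'ac': c→12
  n12 'acc': c→13
  n13 'accc': ·  [P3 ends]
  n14 'cb': ·  [P4 ends]

BFS fail/out derivation:
  fail(1) 'a': from fail(0)=0 chase 'a': 0 ⇒ 0;  out=∅∪out(0)=∅
  fail(8) 'c': from fail(0)=0 chase 'c': 0 ⇒ 0;  out=∅∪out(0)=∅
  fail(2) 'aa': from fail(1)=0 chase 'a': 0 ⇒ 1;  out=∅∪out(1)=∅
  fail(5) 'ab': from fail(1)=0 chase 'b': 0 ⇒ 0;  out=∅∪out(0)=∅
  fail(9) 'cc': from fail(8)=0 chase 'c': 0 ⇒ 8;  out=∅∪out(8)=∅
  fail(11) 'ac': from fail(1)=0 chase 'c': 0 ⇒ 8;  out=∅∪out(8)=∅
  fail(14) 'cb': from fail(8)=0 chase 'b': 0 ⇒ 0;  out={4}∪out(0)={4}
  fail(3) 'aaa': from fail(2)=1 chase 'a': 1 ⇒ 2;  out=∅∪out(2)=∅
  fail(6) 'abb': from fail(5)=0 chase 'b': 0 ⇒ 0;  out=∅∪out(0)=∅
  fail(10) 'ccb': from fail(9)=8 chase 'b': 8 ⇒ 14;  out={2}∪out(14)={2,4}
  fail(12) 'acc': from fail(11)=8 chase 'c': 8 ⇒ 9;  out=∅∪out(9)=∅
  fail(4) 'aaab': from fail(3)=2 chase 'b': 2→1 ⇒ 5;  out={0}∪out(5)={0}
  fail(7) 'abbc': from fail(6)=0 chase 'c': 0 ⇒ 8;  out={1}∪out(8)={1}
  fail(13) 'accc': from fail(12)=9 chase 'c': 9→8 ⇒ 9;  out={3}∪out(9)={3}

Run:
i=0 'a': node 0→1
i=1 'b': node 1→5
i=2 'c': node 5→8 (fail-walked)
i=3 'b': node 8→14  emit P4@[2:3]
i=4 'b': node 14→0 (fail-walked)
i=5 'a': node 0→1
i=6 'b': node 1→5
i=7 'b': node 5→6
i=8 'c': node 6→7  emit P1@[5:8]
i=9 'c': node 7→9 (fail-walked)
i=10 'c': node 9→9 (fail-walked)
i=11 'b': node 9→10  emit P2@[9:11],P4@[10:11]
i=12 'c': node 10→8 (fail-walked)
i=13 'b': node 8→14  emit P4@[12:13]
i=14 'c': node 14→8 (fail-walked)
i=15 'c': node 8→9
i=16 'b': node 9→10  emit P2@[14:16],P4@[15:16]
i=17 'c': node 10→8 (fail-walked)
i=18 'b': node 8→14  emit P4@[17:18]
i=19 'a': node 14→1 (fail-walked)
i=20 'b': node 1→5
i=21 'b': node 5→6
i=22 'c': node 6→7  emit P1@[19:22]
i=23 'b': node 7→14 (fail-walked)  emit P4@[22:23]
i=24 'a': node 14→1 (fail-walked)
i=25 'a': node 1→2
i=26 'c': node 2→11 (fail-walked)
i=27 'c': node 11→12
i=28 'c': node 12→13  emit P3@[25:28]
i=29 'a': node 13→1 (fail-walked)
i=30 'a': node 1→2
i=31 'a': node 2→3
i=32 'b': node 3→4  emit P0@[29:32]
i=33 'a': node 4→1 (fail-walked)
i=34 'a': node 1→2
i=35 'c': node 2→11 (fail-walked)
i=36 'c': node 11→12
i=37 'c': node 12→13  emit P3@[34:37]
i=38 'c': node 13→9 (fail-walked)
i=39 'c': node 9→9 (fail-walked)
i=40 'b': node 9→10  emit P2@[38:40],P4@[39:40]
i=41 'c': node 10→8 (fail-walked)
i=42 'a': node 8→1 (fail-walked)
i=43 'c': node 1→11
i=44 'b': node 11→14 (fail-walked)  emit P4@[43:44]
i=45 'b': node 14→0 (fail-walked)
i=46 'a': node 0→1

Result: [[3,4],[8,1],[11,2],[11,4],[13,4],[16,2],[16,4],[18,4],[22,1],[23,4],[28,3],[32,0],[37,3],[40,2],[40,4],[44,4]]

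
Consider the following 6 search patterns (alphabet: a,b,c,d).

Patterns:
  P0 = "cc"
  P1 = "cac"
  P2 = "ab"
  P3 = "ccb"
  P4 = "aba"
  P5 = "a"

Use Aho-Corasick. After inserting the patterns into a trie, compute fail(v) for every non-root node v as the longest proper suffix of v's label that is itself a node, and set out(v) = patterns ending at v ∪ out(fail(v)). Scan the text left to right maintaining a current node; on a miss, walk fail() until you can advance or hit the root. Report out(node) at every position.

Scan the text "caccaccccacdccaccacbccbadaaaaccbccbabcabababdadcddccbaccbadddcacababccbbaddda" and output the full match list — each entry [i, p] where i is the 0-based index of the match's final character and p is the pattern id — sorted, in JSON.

Build:
Trie (insert patterns):
  n0 'ε': a→5 c→1
  n1 'c': a→3 c→2
  n2 'cc': b→7  [P0 ends]
  n3 'ca': c→4
  n4 'cac': ·  [P1 ends]
  n5 'a': b→6  [P5 ends]
  n6 'ab': a→8  [P2 ends]
  n7 'ccb': ·  [P3 ends]
  n8 'aba': ·  [P4 ends]

Failure links (BFS by depth):
  n1('c'): parent n0 fail=0; on 'c' 0 → fail=0;  out ∅∪∅=∅
  n5('a'): parent n0 fail=0; on 'a' 0 → fail=0;  out {5}∪∅={5}
  n2('cc'): parent n1 fail=0; on 'c' 0 → fail=1;  out {0}∪∅={0}
  n3('ca'): parent n1 fail=0; on 'a' 0 → fail=5;  out ∅∪{5}={5}
  n6('ab'): parent n5 fail=0; on 'b' 0 → fail=0;  out {2}∪∅={2}
  n4('cac'): parent n3 fail=5; on 'c' 5→0 → fail=1;  out {1}∪∅={1}
  n7('ccb'): parent n2 fail=1; on 'b' 1→0 → fail=0;  out {3}∪∅={3}
  n8('aba'): parent n6 fail=0; on 'a' 0 → fail=5;  out {4}∪{5}={4,5}

Run:
[0] read 'c'  n0⇒n1
[1] read 'a'  n1⇒n3  ** P5@[1:1]
[2] read 'c'  n3⇒n4  ** P1@[0:2]
[3] read 'c'  n4⇒n2 (fail-walked)  ** P0@[2:3]
[4] read 'a'  n2⇒n3 (fail-walked)  ** P5@[4:4]
[5] read 'c'  n3⇒n4  ** P1@[3:5]
[6] read 'c'  n4⇒n2 (fail-walked)  ** P0@[5:6]
[7] read 'c'  n2⇒n2 (fail-walked)  ** P0@[6:7]
[8] read 'c'  n2⇒n2 (fail-walked)  ** P0@[7:8]
[9] read 'a'  n2⇒n3 (fail-walked)  ** P5@[9:9]
[10] read 'c'  n3⇒n4  ** P1@[8:10]
[11] read 'd'  n4⇒n0 (fail-walked)
[12] read 'c'  n0⇒n1
[13] read 'c'  n1⇒n2  ** P0@[12:13]
[14] read 'a'  n2⇒n3 (fail-walked)  ** P5@[14:14]
[15] read 'c'  n3⇒n4  ** P1@[13:15]
[16] read 'c'  n4⇒n2 (fail-walked)  ** P0@[15:16]
[17] read 'a'  n2⇒n3 (fail-walked)  ** P5@[17:17]
[18] read 'c'  n3⇒n4  ** P1@[16:18]
[19] read 'b'  n4⇒n0 (fail-walked)
[20] read 'c'  n0⇒n1
[21] read 'c'  n1⇒n2  ** P0@[20:21]
[22] read 'b'  n2⇒n7  ** P3@[20:22]
[23] read 'a'  n7⇒n5 (fail-walked)  ** P5@[23:23]
[24] read 'd'  n5⇒n0 (fail-walked)
[25] read 'a'  n0⇒n5  ** P5@[25:25]
[26] read 'a'  n5⇒n5 (fail-walked)  ** P5@[26:26]
[27] read 'a'  n5⇒n5 (fail-walked)  ** P5@[27:27]
[28] read 'a'  n5⇒n5 (fail-walked)  ** P5@[28:28]
[29] read 'c'  n5⇒n1 (fail-walked)
[30] read 'c'  n1⇒n2  ** P0@[29:30]
[31] read 'b'  n2⇒n7  ** P3@[29:31]
[32] read 'c'  n7⇒n1 (fail-walked)
[33] read 'c'  n1⇒n2  ** P0@[32:33]
[34] read 'b'  n2⇒n7  ** P3@[32:34]
[35] read 'a'  n7⇒n5 (fail-walked)  ** P5@[35:35]
[36] read 'b'  n5⇒n6  ** P2@[35:36]
[37] read 'c'  n6⇒n1 (fail-walked)
[38] read 'a'  n1⇒n3  ** P5@[38:38]
[39] read 'b'  n3⇒n6 (fail-walked)  ** P2@[38:39]
[40] read 'a'  n6⇒n8  ** P4@[38:40],P5@[40:40]
[41] read 'b'  n8⇒n6 (fail-walked)  ** P2@[40:41]
[42] read 'a'  n6⇒n8  ** P4@[40:42],P5@[42:42]
[43] read 'b'  n8⇒n6 (fail-walked)  ** P2@[42:43]
[44] read 'd'  n6⇒n0 (fail-walked)
[45] read 'a'  n0⇒n5  ** P5@[45:45]
[46] read 'd'  n5⇒n0 (fail-walked)
[47] read 'c'  n0⇒n1
[48] read 'd'  n1⇒n0 (fail-walked)
[49] read 'd'  n0⇒n0
[50] read 'c'  n0⇒n1
[51] read 'c'  n1⇒n2  ** P0@[50:51]
[52] read 'b'  n2⇒n7  ** P3@[50:52]
[53] read 'a'  n7⇒n5 (fail-walked)  ** P5@[53:53]
[54] read 'c'  n5⇒n1 (fail-walked)
[55] read 'c'  n1⇒n2  ** P0@[54:55]
[56] read 'b'  n2⇒n7  ** P3@[54:56]
[57] read 'a'  n7⇒n5 (fail-walked)  ** P5@[57:57]
[58] read 'd'  n5⇒n0 (fail-walked)
[59] read 'd'  n0⇒n0
[60] read 'd'  n0⇒n0
[61] read 'c'  n0⇒n1
[62] read 'a'  n1⇒n3  ** P5@[62:62]
[63] read 'c'  n3⇒n4  ** P1@[61:63]
[64] read 'a'  n4⇒n3 (fail-walked)  ** P5@[64:64]
[65] read 'b'  n3⇒n6 (fail-walked)  ** P2@[64:65]
[66] read 'a'  n6⇒n8  ** P4@[64:66],P5@[66:66]
[67] read 'b'  n8⇒n6 (fail-walked)  ** P2@[66:67]
[68] read 'c'  n6⇒n1 (fail-walked)
[69] read 'c'  n1⇒n2  ** P0@[68:69]
[70] read 'b'  n2⇒n7  ** P3@[68:70]
[71] read 'b'  n7⇒n0 (fail-walked)
[72] read 'a'  n0⇒n5  ** P5@[72:72]
[73] read 'd'  n5⇒n0 (fail-walked)
[74] read 'd'  n0⇒n0
[75] read 'd'  n0⇒n0
[76] read 'a'  n0⇒n5  ** P5@[76:76]

Matches: [[1,5],[2,1],[3,0],[4,5],[5,1],[6,0],[7,0],[8,0],[9,5],[10,1],[13,0],[14,5],[15,1],[16,0],[17,5],[18,1],[21,0],[22,3],[23,5],[25,5],[26,5],[27,5],[28,5],[30,0],[31,3],[33,0],[34,3],[35,5],[36,2],[38,5],[39,2],[40,4],[40,5],[41,2],[42,4],[42,5],[43,2],[45,5],[51,0],[52,3],[53,5],[55,0],[56,3],[57,5],[62,5],[63,1],[64,5],[65,2],[66,4],[66,5],[67,2],[69,0],[70,3],[72,5],[76,5]]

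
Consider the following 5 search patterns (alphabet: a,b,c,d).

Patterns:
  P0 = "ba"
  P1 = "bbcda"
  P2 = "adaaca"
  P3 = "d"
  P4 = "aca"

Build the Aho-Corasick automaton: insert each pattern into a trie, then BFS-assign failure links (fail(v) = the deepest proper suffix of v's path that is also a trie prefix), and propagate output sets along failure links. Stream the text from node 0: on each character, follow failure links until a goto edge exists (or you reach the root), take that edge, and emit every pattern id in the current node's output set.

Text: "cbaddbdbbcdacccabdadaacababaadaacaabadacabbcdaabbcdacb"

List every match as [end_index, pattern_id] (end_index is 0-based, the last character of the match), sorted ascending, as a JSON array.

Build automaton:
Trie (insert patterns):
  n0 'ε': a→7 b→1 d→13
  n1 'b': a→2 b→3
  n2 'ba': ·  ←P0
  n3 'bb': c→4
  n4 'bbc': d→5
  n5 'bbcd': a→6
  n6 'bbcda': ·  ←P1
  n7 'a': c→14 d→8
  n8 'ad': a→9
  n9 'ada': a→10
  n10 'adaa': c→11
  n11 'adaac': a→12
  n12 'adaaca': ·  ←P2
  n13 'd': ·  ←P3
  n14 'ac': a→15
  n15 'aca': ·  ←P4

BFS fail/out derivation:
  fail(1) 'b': from fail(0)=0 chase 'b': 0 ⇒ 0;  out=∅∪out(0)=∅
  fail(7) 'a': from fail(0)=0 chase 'a': 0 ⇒ 0;  out=∅∪out(0)=∅
  fail(13) 'd': from fail(0)=0 chase 'd': 0 ⇒ 0;  out={3}∪out(0)={3}
  fail(2) 'ba': from fail(1)=0 chase 'a': 0 ⇒ 7;  out={0}∪out(7)={0}
  fail(3) 'bb': from fail(1)=0 chase 'b': 0 ⇒ 1;  out=∅∪out(1)=∅
  fail(8) 'ad': from fail(7)=0 chase 'd': 0 ⇒ 13;  out=∅∪out(13)={3}
  fail(14) 'ac': from fail(7)=0 chase 'c': 0 ⇒ 0;  out=∅∪out(0)=∅
  fail(4) 'bbc': from fail(3)=1 chase 'c': 1→0 ⇒ 0;  out=∅∪out(0)=∅
  fail(9) 'ada': from fail(8)=13 chase 'a': 13→0 ⇒ 7;  out=∅∪out(7)=∅
  fail(15) 'aca': from fail(14)=0 chase 'a': 0 ⇒ 7;  out={4}∪out(7)={4}
  fail(5) 'bbcd': from fail(4)=0 chase 'd': 0 ⇒ 13;  out=∅∪out(13)={3}
  fail(10) 'adaa': from fail(9)=7 chase 'a': 7→0 ⇒ 7;  out=∅∪out(7)=∅
  fail(6) 'bbcda': from fail(5)=13 chase 'a': 13→0 ⇒ 7;  out={1}∪out(7)={1}
  fail(11) 'adaac': from fail(10)=7 chase 'c': 7 ⇒ 14;  out=∅∪out(14)=∅
  fail(12) 'adaaca': from fail(11)=14 chase 'a': 14 ⇒ 15;  out={2}∪out(15)={2,4}

Run:
[0] read 'c'  n0⇒n0
[1] read 'b'  n0⇒n1
[2] read 'a'  n1⇒n2  → match P0@[1:2]
[3] read 'd'  n2⇒n8 ·f  → match P3@[3:3]
[4] read 'd'  n8⇒n13 ·f  → match P3@[4:4]
[5] read 'b'  n13⇒n1 ·f
[6] read 'd'  n1⇒n13 ·f  → match P3@[6:6]
[7] read 'b'  n13⇒n1 ·f
[8] read 'b'  n1⇒n3
[9] read 'c'  n3⇒n4
[10] read 'd'  n4⇒n5  → match P3@[10:10]
[11] read 'a'  n5⇒n6  → match P1@[7:11]
[12] read 'c'  n6⇒n14 ·f
[13] read 'c'  n14⇒n0 ·f
[14] read 'c'  n0⇒n0
[15] read 'a'  n0⇒n7
[16] read 'b'  n7⇒n1 ·f
[17] read 'd'  n1⇒n13 ·f  → match P3@[17:17]
[18] read 'a'  n13⇒n7 ·f
[19] read 'd'  n7⇒n8  → match P3@[19:19]
[20] read 'a'  n8⇒n9
[21] read 'a'  n9⇒n10
[22] read 'c'  n10⇒n11
[23] read 'a'  n11⇒n12  → match P2@[18:23],P4@[21:23]
[24] read 'b'  n12⇒n1 ·f
[25] read 'a'  n1⇒n2  → match P0@[24:25]
[26] read 'b'  n2⇒n1 ·f
[27] read 'a'  n1⇒n2  → match P0@[26:27]
[28] read 'a'  n2⇒n7 ·f
[29] read 'd'  n7⇒n8  → match P3@[29:29]
[30] read 'a'  n8⇒n9
[31] read 'a'  n9⇒n10
[32] read 'c'  n10⇒n11
[33] read 'a'  n11⇒n12  → match P2@[28:33],P4@[31:33]
[34] read 'a'  n12⇒n7 ·f
[35] read 'b'  n7⇒n1 ·f
[36] read 'a'  n1⇒n2  → match P0@[35:36]
[37] read 'd'  n2⇒n8 ·f  → match P3@[37:37]
[38] read 'a'  n8⇒n9
[39] read 'c'  n9⇒n14 ·f
[40] read 'a'  n14⇒n15  → match P4@[38:40]
[41] read 'b'  n15⇒n1 ·f
[42] read 'b'  n1⇒n3
[43] read 'c'  n3⇒n4
[44] read 'd'  n4⇒n5  → match P3@[44:44]
[45] read 'a'  n5⇒n6  → match P1@[41:45]
[46] read 'a'  n6⇒n7 ·f
[47] read 'b'  n7⇒n1 ·f
[48] read 'b'  n1⇒n3
[49] read 'c'  n3⇒n4
[50] read 'd'  n4⇒n5  → match P3@[50:50]
[51] read 'a'  n5⇒n6  → match P1@[47:51]
[52] read 'c'  n6⇒n14 ·f
[53] read 'b'  n14⇒n1 ·f

All matches (sorted): [[2,0],[3,3],[4,3],[6,3],[10,3],[11,1],[17,3],[19,3],[23,2],[23,4],[25,0],[27,0],[29,3],[33,2],[33,4],[36,0],[37,3],[40,4],[44,3],[45,1],[50,3],[51,1]]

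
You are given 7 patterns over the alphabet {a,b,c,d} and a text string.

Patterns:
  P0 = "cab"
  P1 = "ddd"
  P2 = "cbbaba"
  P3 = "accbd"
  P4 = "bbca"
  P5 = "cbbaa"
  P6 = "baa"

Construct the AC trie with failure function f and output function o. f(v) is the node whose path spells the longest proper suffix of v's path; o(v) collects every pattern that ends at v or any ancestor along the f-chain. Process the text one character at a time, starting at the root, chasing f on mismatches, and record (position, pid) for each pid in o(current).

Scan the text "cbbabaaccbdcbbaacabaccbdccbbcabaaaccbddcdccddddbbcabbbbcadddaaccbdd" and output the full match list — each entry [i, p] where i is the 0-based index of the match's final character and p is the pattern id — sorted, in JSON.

Build:
Trie nodes:
  0='ε' goto a→12 b→17 c→1 d→4
  1='c' goto a→2 b→7
  2='ca' goto b→3
  3='cab' goto ·  [P0 ends]
  4='d' goto d→5
  5='dd' goto d→6
  6='ddd' goto ·  [P1 ends]
  7='cb' goto b→8
  8='cbb' goto a→9
  9='cbba' goto a→21 b→10
  10='cbbab' goto a→11
  11='cbbaba' goto ·  [P2 ends]
  12='a' goto c→13
  13='ac' goto c→14
  14='acc' goto b→15
  15='accb' goto d→16
  16='accbd' goto ·  [P3 ends]
  17='b' goto a→22 b→18
  18='bb' goto c→19
  19='bbc' goto a→20
  20='bbca' goto ·  [P4 ends]
  21='cbbaa' goto ·  [P5 ends]
  22='ba' goto a→23
  23='baa' goto ·  [P6 ends]

Failure links (BFS by depth):
  fail(1) 'c': from fail(0)=0 chase 'c': 0 ⇒ 0;  out=∅∪out(0)=∅
  fail(4) 'd': from fail(0)=0 chase 'd': 0 ⇒ 0;  out=∅∪out(0)=∅
  fail(12) 'a': from fail(0)=0 chase 'a': 0 ⇒ 0;  out=∅∪out(0)=∅
  fail(17) 'b': from fail(0)=0 chase 'b': 0 ⇒ 0;  out=∅∪out(0)=∅
  fail(2) 'ca': from fail(1)=0 chase 'a': 0 ⇒ 12;  out=∅∪out(12)=∅
  fail(5) 'dd': from fail(4)=0 chase 'd': 0 ⇒ 4;  out=∅∪out(4)=∅
  fail(7) 'cb': from fail(1)=0 chase 'b': 0 ⇒ 17;  out=∅∪out(17)=∅
  fail(13) 'ac': from fail(12)=0 chase 'c': 0 ⇒ 1;  out=∅∪out(1)=∅
  fail(18) 'bb': from fail(17)=0 chase 'b': 0 ⇒ 17;  out=∅∪out(17)=∅
  fail(22) 'ba': from fail(17)=0 chase 'a': 0 ⇒ 12;  out=∅∪out(12)=∅
  fail(3) 'cab': from fail(2)=12 chase 'b': 12→0 ⇒ 17;  out={0}∪out(17)={0}
  fail(6) 'ddd': from fail(5)=4 chase 'd': 4 ⇒ 5;  out={1}∪out(5)={1}
  fail(8) 'cbb': from fail(7)=17 chase 'b': 17 ⇒ 18;  out=∅∪out(18)=∅
  fail(14) 'acc': from fail(13)=1 chase 'c': 1→0 ⇒ 1;  out=∅∪out(1)=∅
  fail(19) 'bbc': from fail(18)=17 chase 'c': 17→0 ⇒ 1;  out=∅∪out(1)=∅
  fail(23) 'baa': from fail(22)=12 chase 'a': 12→0 ⇒ 12;  out={6}∪out(12)={6}
  fail(9) 'cbba': from fail(8)=18 chase 'a': 18→17 ⇒ 22;  out=∅∪out(22)=∅
  fail(15) 'accb': from fail(14)=1 chase 'b': 1 ⇒ 7;  out=∅∪out(7)=∅
  fail(20) 'bbca': from fail(19)=1 chase 'a': 1 ⇒ 2;  out={4}∪out(2)={4}
  fail(10) 'cbbab': from fail(9)=22 chase 'b': 22→12→0 ⇒ 17;  out=∅∪out(17)=∅
  fail(16) 'accbd': from fail(15)=7 chase 'd': 7→17→0 ⇒ 4;  out={3}∪out(4)={3}
  fail(21) 'cbbaa': from fail(9)=22 chase 'a': 22 ⇒ 23;  out={5}∪out(23)={5,6}
  fail(11) 'cbbaba': from fail(10)=17 chase 'a': 17 ⇒ 22;  out={2}∪out(22)={2}

Scan:
i=0 'c': node 0→1
i=1 'b': node 1→7
i=2 'b': node 7→8
i=3 'a': node 8→9
i=4 'b': node 9→10
i=5 'a': node 10→11  emit P2@[0:5]
i=6 'a': node 11→23 ·f  emit P6@[4:6]
i=7 'c': node 23→13 ·f
i=8 'c': node 13→14
i=9 'b': node 14→15
i=10 'd': node 15→16  emit P3@[6:10]
i=11 'c': node 16→1 ·f
i=12 'b': node 1→7
i=13 'b': node 7→8
i=14 'a': node 8→9
i=15 'a': node 9→21  emit P5@[11:15],P6@[13:15]
i=16 'c': node 21→13 ·f
i=17 'a': node 13→2 ·f
i=18 'b': node 2→3  emit P0@[16:18]
i=19 'a': node 3→22 ·f
i=20 'c': node 22→13 ·f
i=21 'c': node 13→14
i=22 'b': node 14→15
i=23 'd': node 15→16  emit P3@[19:23]
i=24 'c': node 16→1 ·f
i=25 'c': node 1→1 ·f
i=26 'b': node 1→7
i=27 'b': node 7→8
i=28 'c': node 8→19 ·f
i=29 'a': node 19→20  emit P4@[26:29]
i=30 'b': node 20→3 ·f  emit P0@[28:30]
i=31 'a': node 3→22 ·f
i=32 'a': node 22→23  emit P6@[30:32]
i=33 'a': node 23→12 ·f
i=34 'c': node 12→13
i=35 'c': node 13→14
i=36 'b': node 14→15
i=37 'd': node 15→16  emit P3@[33:37]
i=38 'd': node 16→5 ·f
i=39 'c': node 5→1 ·f
i=40 'd': node 1→4 ·f
i=41 'c': node 4→1 ·f
i=42 'c': node 1→1 ·f
i=43 'd': node 1→4 ·f
i=44 'd': node 4→5
i=45 'd': node 5→6  emit P1@[43:45]
i=46 'd': node 6→6 ·f  emit P1@[44:46]
i=47 'b': node 6→17 ·f
i=48 'b': node 17→18
i=49 'c': node 18→19
i=50 'a': node 19→20  emit P4@[47:50]
i=51 'b': node 20→3 ·f  emit P0@[49:51]
i=52 'b': node 3→18 ·f
i=53 'b': node 18→18 ·f
i=54 'b': node 18→18 ·f
i=55 'c': node 18→19
i=56 'a': node 19→20  emit P4@[53:56]
i=57 'd': node 20→4 ·f
i=58 'd': node 4→5
i=59 'd': node 5→6  emit P1@[57:59]
i=60 'a': node 6→12 ·f
i=61 'a': node 12→12 ·f
i=62 'c': node 12→13
i=63 'c': node 13→14
i=64 'b': node 14→15
i=65 'd': node 15→16  emit P3@[61:65]
i=66 'd': node 16→5 ·f

All matches (sorted): [[5,2],[6,6],[10,3],[15,5],[15,6],[18,0],[23,3],[29,4],[30,0],[32,6],[37,3],[45,1],[46,1],[50,4],[51,0],[56,4],[59,1],[65,3]]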